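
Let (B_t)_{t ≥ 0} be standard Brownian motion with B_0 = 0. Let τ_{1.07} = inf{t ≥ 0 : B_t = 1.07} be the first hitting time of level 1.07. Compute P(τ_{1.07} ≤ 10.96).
P(τ_{1.07} ≤ 10.96) = 2(1 − Φ(1.07/√10.96)) = 2(1 − Φ(0.3232)) ≈ 0.7465

By the reflection principle for standard BM, P(τ_b ≤ t) = 2 · P(B_t ≥ b). Since B_t ~ N(0, t), P(B_t ≥ 1.07) = 1 − Φ(1.07/√t) = 1 − Φ(1.07/√10.96) = 1 − Φ(0.3232) ≈ 0.37327. Doubling: P(τ_{1.07} ≤ 10.96) ≈ 2 · 0.37327 = 0.74654 ≈ 0.7465.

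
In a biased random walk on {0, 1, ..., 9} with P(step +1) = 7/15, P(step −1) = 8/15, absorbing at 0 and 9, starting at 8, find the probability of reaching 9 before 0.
P(hit 9 before 0) = (1 − (8/7)^8) / (1 − (8/7)^9) = 77086905/93864121

Let u_k denote P(reach 9 before 0 | start at k). Boundary: u_0 = 0, u_9 = 1. Recurrence: u_k = 7/15·u_{k+1} + 8/15·u_{k-1} for 1 ≤ k ≤ 8. Try u_k = A + B·r^k with r = q/p = (8/15)/(7/15) = 8/7. Substitution satisfies the recurrence; boundary conditions give:
  u_k = (1 − r^k) / (1 − r^N) = (1 − (8/7)^8) / (1 − (8/7)^9) = 77086905/93864121.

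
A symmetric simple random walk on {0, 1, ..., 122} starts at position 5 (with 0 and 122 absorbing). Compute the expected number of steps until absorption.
E[τ | X_0 = 5] = 585

Let v_k = E[τ | X_0 = k]. Boundary: v_0 = v_122 = 0. Recurrence: v_k = 1 + (v_{k-1} + v_{k+1})/2 for 1 ≤ k ≤ 121. The particular solution to v_k − (v_{k-1} + v_{k+1})/2 = 1 is v_k = −k^2. Adding homogeneous solution A + B k and matching boundaries gives v_k = k (122 − k). Substituting k = 5: v_5 = 5 · 117 = 585.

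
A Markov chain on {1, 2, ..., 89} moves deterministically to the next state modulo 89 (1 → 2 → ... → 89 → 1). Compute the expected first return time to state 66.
E[T_66 | X_0 = 66] = 89

The chain cycles deterministically, so starting at state 66 it returns in exactly 89 steps. Equivalently, the stationary distribution is uniform π_j = 1/89 for every state j, so by Kac's formula E[T_66] = 1/π_66 = 89.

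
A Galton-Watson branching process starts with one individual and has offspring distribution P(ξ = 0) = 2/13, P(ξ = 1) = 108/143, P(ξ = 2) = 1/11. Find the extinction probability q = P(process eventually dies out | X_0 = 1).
q = 1

Mean offspring μ = 0·2/13 + 1·108/143 + 2·1/11 = 134/143 ≤ 1. For μ ≤ 1 with offspring not concentrated at 1, the Galton-Watson process goes extinct almost surely, so q = 1.
(Algebraic check: The pgf is f(s) = 2/13 + 108/143·s + 1/11·s². The extinction probability q is the smallest fixed point of f in [0, 1]. Setting s = f(s):
  1/11·s² + (108/143 − 1)·s + 2/13 = 0
  1/11·s² − (2/13 + 1/11)·s + 2/13 = 0
which factors as (s − 1)·(1/11·s − 2/13) = 0, giving roots s = 1 and s = (2/13)/(1/11) = 22/13. Since 22/13 ≥ 1, the smallest root in [0, 1] is s = 1.)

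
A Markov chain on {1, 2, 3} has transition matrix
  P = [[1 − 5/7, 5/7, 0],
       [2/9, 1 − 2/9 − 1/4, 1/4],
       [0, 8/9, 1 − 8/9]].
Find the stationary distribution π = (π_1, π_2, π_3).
π = (448/2293, 1440/2293, 405/2293)

This is a birth-death chain on three states, which satisfies detailed balance: π_1 · P_{12} = π_2 · P_{21} and π_2 · P_{23} = π_3 · P_{32}.
From π_1 · 5/7 = π_2 · 2/9: π_2/π_1 = (5/7)/(2/9) = 45/14.
From π_2 · 1/4 = π_3 · 8/9: π_3/π_2 = (1/4)/(8/9) = 9/32.
Take π_1 proportional to 1; then unnormalized π = (1, 45/14, 405/448). Normalize by dividing by the sum 2293/448:
  π = (448/2293, 1440/2293, 405/2293).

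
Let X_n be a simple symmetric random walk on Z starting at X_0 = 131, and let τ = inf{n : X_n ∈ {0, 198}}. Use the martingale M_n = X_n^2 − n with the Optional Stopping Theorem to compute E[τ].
E[τ] = 8777

M_n = X_n^2 − n is a martingale (since E[X_{n+1}^2 | F_n] = X_n^2 + 1). By OST (τ has finite mean in a bounded region), E[M_τ] = E[M_0] = X_0^2 − 0 = 131^2 = 17161. Also E[M_τ] = E[X_τ^2] − E[τ]. The walk exits at 0 or 198, with P(hit 198 first) = 131/198, so E[X_τ^2] = 198^2 · 131/198 + 0 = 25938. Thus E[τ] = E[X_τ^2] − E[M_τ] = 25938 − 17161 = 8777 = 131(198 − 131) = 8777.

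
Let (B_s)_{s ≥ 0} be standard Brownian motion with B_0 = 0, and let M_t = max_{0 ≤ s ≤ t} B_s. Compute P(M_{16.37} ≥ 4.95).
P(M_{16.37} ≥ 4.95) = 2·P(B_{16.37} ≥ 4.95) = 2(1 − Φ(4.95/√16.37)) ≈ 0.2212

By the reflection principle for Brownian motion, P(M_t ≥ a) = 2 · P(B_t ≥ a) for a ≥ 0. Since B_t ~ N(0, t), P(B_t ≥ 4.95) = 1 − Φ(4.95/√t) = 1 − Φ(4.95/√16.37) = 1 − Φ(1.2234). So
  P(M_{16.37} ≥ 4.95) = 2(1 − Φ(1.2234)) ≈ 0.2212.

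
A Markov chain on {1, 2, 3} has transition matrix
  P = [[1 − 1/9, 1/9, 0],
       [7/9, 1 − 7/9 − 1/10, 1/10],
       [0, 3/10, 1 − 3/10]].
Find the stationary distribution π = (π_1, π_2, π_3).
π = (21/25, 3/25, 1/25)

This is a birth-death chain on three states, which satisfies detailed balance: π_1 · P_{12} = π_2 · P_{21} and π_2 · P_{23} = π_3 · P_{32}.
From π_1 · 1/9 = π_2 · 7/9: π_2/π_1 = (1/9)/(7/9) = 1/7.
From π_2 · 1/10 = π_3 · 3/10: π_3/π_2 = (1/10)/(3/10) = 1/3.
Take π_1 proportional to 1; then unnormalized π = (1, 1/7, 1/21). Normalize by dividing by the sum 25/21:
  π = (21/25, 3/25, 1/25).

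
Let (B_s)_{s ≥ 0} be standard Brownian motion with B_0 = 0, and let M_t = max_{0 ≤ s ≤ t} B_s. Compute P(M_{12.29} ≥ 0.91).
P(M_{12.29} ≥ 0.91) = 2·P(B_{12.29} ≥ 0.91) = 2(1 − Φ(0.91/√12.29)) ≈ 0.7952

By the reflection principle for Brownian motion, P(M_t ≥ a) = 2 · P(B_t ≥ a) for a ≥ 0. Since B_t ~ N(0, t), P(B_t ≥ 0.91) = 1 − Φ(0.91/√t) = 1 − Φ(0.91/√12.29) = 1 − Φ(0.2596). So
  P(M_{12.29} ≥ 0.91) = 2(1 − Φ(0.2596)) ≈ 0.7952.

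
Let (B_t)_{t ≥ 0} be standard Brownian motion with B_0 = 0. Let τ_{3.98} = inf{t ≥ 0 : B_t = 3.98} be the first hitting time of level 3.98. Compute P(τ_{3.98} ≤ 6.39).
P(τ_{3.98} ≤ 6.39) = 2(1 − Φ(3.98/√6.39)) = 2(1 − Φ(1.5745)) ≈ 0.1154

By the reflection principle for standard BM, P(τ_b ≤ t) = 2 · P(B_t ≥ b). Since B_t ~ N(0, t), P(B_t ≥ 3.98) = 1 − Φ(3.98/√t) = 1 − Φ(3.98/√6.39) = 1 − Φ(1.5745) ≈ 0.05769. Doubling: P(τ_{3.98} ≤ 6.39) ≈ 2 · 0.05769 = 0.11538 ≈ 0.1154.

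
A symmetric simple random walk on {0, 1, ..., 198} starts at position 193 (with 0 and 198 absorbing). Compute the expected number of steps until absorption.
E[τ | X_0 = 193] = 965

Let v_k = E[τ | X_0 = k]. Boundary: v_0 = v_198 = 0. Recurrence: v_k = 1 + (v_{k-1} + v_{k+1})/2 for 1 ≤ k ≤ 197. The particular solution to v_k − (v_{k-1} + v_{k+1})/2 = 1 is v_k = −k^2. Adding homogeneous solution A + B k and matching boundaries gives v_k = k (198 − k). Substituting k = 193: v_193 = 193 · 5 = 965.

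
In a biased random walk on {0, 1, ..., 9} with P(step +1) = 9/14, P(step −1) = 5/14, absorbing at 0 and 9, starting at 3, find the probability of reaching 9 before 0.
P(hit 9 before 0) = (1 − (5/9)^3) / (1 − (5/9)^9) = 531441/638191

Let u_k denote P(reach 9 before 0 | start at k). Boundary: u_0 = 0, u_9 = 1. Recurrence: u_k = 9/14·u_{k+1} + 5/14·u_{k-1} for 1 ≤ k ≤ 8. Try u_k = A + B·r^k with r = q/p = (5/14)/(9/14) = 5/9. Substitution satisfies the recurrence; boundary conditions give:
  u_k = (1 − r^k) / (1 − r^N) = (1 − (5/9)^3) / (1 − (5/9)^9) = 531441/638191.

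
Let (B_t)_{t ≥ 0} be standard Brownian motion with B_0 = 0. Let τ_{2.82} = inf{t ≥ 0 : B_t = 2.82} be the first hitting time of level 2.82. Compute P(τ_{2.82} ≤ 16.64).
P(τ_{2.82} ≤ 16.64) = 2(1 − Φ(2.82/√16.64)) = 2(1 − Φ(0.6913)) ≈ 0.4894

By the reflection principle for standard BM, P(τ_b ≤ t) = 2 · P(B_t ≥ b). Since B_t ~ N(0, t), P(B_t ≥ 2.82) = 1 − Φ(2.82/√t) = 1 − Φ(2.82/√16.64) = 1 − Φ(0.6913) ≈ 0.24469. Doubling: P(τ_{2.82} ≤ 16.64) ≈ 2 · 0.24469 = 0.48938 ≈ 0.4894.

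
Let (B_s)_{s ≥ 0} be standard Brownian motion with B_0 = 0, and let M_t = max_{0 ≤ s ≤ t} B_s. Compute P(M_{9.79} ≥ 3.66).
P(M_{9.79} ≥ 3.66) = 2·P(B_{9.79} ≥ 3.66) = 2(1 − Φ(3.66/√9.79)) ≈ 0.2421

By the reflection principle for Brownian motion, P(M_t ≥ a) = 2 · P(B_t ≥ a) for a ≥ 0. Since B_t ~ N(0, t), P(B_t ≥ 3.66) = 1 − Φ(3.66/√t) = 1 − Φ(3.66/√9.79) = 1 − Φ(1.1697). So
  P(M_{9.79} ≥ 3.66) = 2(1 − Φ(1.1697)) ≈ 0.2421.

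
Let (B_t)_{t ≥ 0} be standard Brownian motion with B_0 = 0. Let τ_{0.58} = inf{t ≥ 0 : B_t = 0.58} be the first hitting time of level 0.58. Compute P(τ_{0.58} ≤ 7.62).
P(τ_{0.58} ≤ 7.62) = 2(1 − Φ(0.58/√7.62)) = 2(1 − Φ(0.2101)) ≈ 0.8336

By the reflection principle for standard BM, P(τ_b ≤ t) = 2 · P(B_t ≥ b). Since B_t ~ N(0, t), P(B_t ≥ 0.58) = 1 − Φ(0.58/√t) = 1 − Φ(0.58/√7.62) = 1 − Φ(0.2101) ≈ 0.41679. Doubling: P(τ_{0.58} ≤ 7.62) ≈ 2 · 0.41679 = 0.83358 ≈ 0.8336.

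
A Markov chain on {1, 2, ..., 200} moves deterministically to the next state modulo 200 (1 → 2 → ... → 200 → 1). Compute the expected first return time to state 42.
E[T_42 | X_0 = 42] = 200

The chain cycles deterministically, so starting at state 42 it returns in exactly 200 steps. Equivalently, the stationary distribution is uniform π_j = 1/200 for every state j, so by Kac's formula E[T_42] = 1/π_42 = 200.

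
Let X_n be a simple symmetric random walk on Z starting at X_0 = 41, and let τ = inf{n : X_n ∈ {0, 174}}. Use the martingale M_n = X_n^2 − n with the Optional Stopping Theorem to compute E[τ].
E[τ] = 5453

M_n = X_n^2 − n is a martingale (since E[X_{n+1}^2 | F_n] = X_n^2 + 1). By OST (τ has finite mean in a bounded region), E[M_τ] = E[M_0] = X_0^2 − 0 = 41^2 = 1681. Also E[M_τ] = E[X_τ^2] − E[τ]. The walk exits at 0 or 174, with P(hit 174 first) = 41/174, so E[X_τ^2] = 174^2 · 41/174 + 0 = 7134. Thus E[τ] = E[X_τ^2] − E[M_τ] = 7134 − 1681 = 5453 = 41(174 − 41) = 5453.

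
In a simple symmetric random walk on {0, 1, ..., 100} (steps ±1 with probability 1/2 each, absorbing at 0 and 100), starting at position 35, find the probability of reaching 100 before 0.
P(hit 100 before 0) = 35/100 = 7/20

Let u_k = P(hit 100 before 0 | start at k). Then u_0 = 0, u_100 = 1, and u_k = u_{k-1}/2 + u_{k+1}/2 for 1 ≤ k ≤ 99. This harmonic recurrence is solved by u_k = k/100, giving u_35 = 35/100 = 7/20.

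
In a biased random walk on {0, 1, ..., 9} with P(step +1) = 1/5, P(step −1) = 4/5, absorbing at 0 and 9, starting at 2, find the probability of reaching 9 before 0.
P(hit 9 before 0) = (1 − (4)^2) / (1 − (4)^9) = 5/87381

Let u_k denote P(reach 9 before 0 | start at k). Boundary: u_0 = 0, u_9 = 1. Recurrence: u_k = 1/5·u_{k+1} + 4/5·u_{k-1} for 1 ≤ k ≤ 8. Try u_k = A + B·r^k with r = q/p = (4/5)/(1/5) = 4. Substitution satisfies the recurrence; boundary conditions give:
  u_k = (1 − r^k) / (1 − r^N) = (1 − (4)^2) / (1 − (4)^9) = 5/87381.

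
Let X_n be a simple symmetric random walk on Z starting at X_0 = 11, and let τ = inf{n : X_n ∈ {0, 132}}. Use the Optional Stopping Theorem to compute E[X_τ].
E[X_τ] = 11

X_n is a martingale and τ is a bounded-mean stopping time (indeed τ is finite a.s. with bounded expectation since the walk is in a bounded region). By the OST, E[X_τ] = E[X_0] = 11. Equivalently: E[X_τ] = 132 · P(hit 132 first) + 0 · P(hit 0 first) = 132 · (11/132) = 11.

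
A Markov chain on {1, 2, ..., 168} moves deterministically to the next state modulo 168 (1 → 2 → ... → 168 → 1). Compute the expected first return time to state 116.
E[T_116 | X_0 = 116] = 168

The chain cycles deterministically, so starting at state 116 it returns in exactly 168 steps. Equivalently, the stationary distribution is uniform π_j = 1/168 for every state j, so by Kac's formula E[T_116] = 1/π_116 = 168.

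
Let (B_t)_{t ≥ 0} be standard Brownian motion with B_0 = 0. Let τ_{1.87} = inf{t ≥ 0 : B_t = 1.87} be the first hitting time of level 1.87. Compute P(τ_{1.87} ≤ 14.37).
P(τ_{1.87} ≤ 14.37) = 2(1 − Φ(1.87/√14.37)) = 2(1 − Φ(0.4933)) ≈ 0.6218

By the reflection principle for standard BM, P(τ_b ≤ t) = 2 · P(B_t ≥ b). Since B_t ~ N(0, t), P(B_t ≥ 1.87) = 1 − Φ(1.87/√t) = 1 − Φ(1.87/√14.37) = 1 − Φ(0.4933) ≈ 0.31090. Doubling: P(τ_{1.87} ≤ 14.37) ≈ 2 · 0.31090 = 0.62180 ≈ 0.6218.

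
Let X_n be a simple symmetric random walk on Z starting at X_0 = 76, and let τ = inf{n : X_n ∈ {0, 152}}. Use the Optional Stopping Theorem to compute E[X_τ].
E[X_τ] = 76

X_n is a martingale and τ is a bounded-mean stopping time (indeed τ is finite a.s. with bounded expectation since the walk is in a bounded region). By the OST, E[X_τ] = E[X_0] = 76. Equivalently: E[X_τ] = 152 · P(hit 152 first) + 0 · P(hit 0 first) = 152 · (76/152) = 76.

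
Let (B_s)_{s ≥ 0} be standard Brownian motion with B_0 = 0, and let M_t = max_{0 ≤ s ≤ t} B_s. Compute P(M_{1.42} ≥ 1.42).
P(M_{1.42} ≥ 1.42) = 2·P(B_{1.42} ≥ 1.42) = 2(1 − Φ(1.42/√1.42)) ≈ 0.2334

By the reflection principle for Brownian motion, P(M_t ≥ a) = 2 · P(B_t ≥ a) for a ≥ 0. Since B_t ~ N(0, t), P(B_t ≥ 1.42) = 1 − Φ(1.42/√t) = 1 − Φ(1.42/√1.42) = 1 − Φ(1.1916). So
  P(M_{1.42} ≥ 1.42) = 2(1 − Φ(1.1916)) ≈ 0.2334.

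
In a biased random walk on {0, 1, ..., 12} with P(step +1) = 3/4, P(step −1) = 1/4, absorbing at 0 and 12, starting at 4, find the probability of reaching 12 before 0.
P(hit 12 before 0) = (1 − (1/3)^4) / (1 − (1/3)^12) = 6561/6643

Let u_k denote P(reach 12 before 0 | start at k). Boundary: u_0 = 0, u_12 = 1. Recurrence: u_k = 3/4·u_{k+1} + 1/4·u_{k-1} for 1 ≤ k ≤ 11. Try u_k = A + B·r^k with r = q/p = (1/4)/(3/4) = 1/3. Substitution satisfies the recurrence; boundary conditions give:
  u_k = (1 − r^k) / (1 − r^N) = (1 − (1/3)^4) / (1 − (1/3)^12) = 6561/6643.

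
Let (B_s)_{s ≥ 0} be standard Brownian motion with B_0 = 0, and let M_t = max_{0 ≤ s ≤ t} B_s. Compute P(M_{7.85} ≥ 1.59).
P(M_{7.85} ≥ 1.59) = 2·P(B_{7.85} ≥ 1.59) = 2(1 − Φ(1.59/√7.85)) ≈ 0.5704

By the reflection principle for Brownian motion, P(M_t ≥ a) = 2 · P(B_t ≥ a) for a ≥ 0. Since B_t ~ N(0, t), P(B_t ≥ 1.59) = 1 − Φ(1.59/√t) = 1 − Φ(1.59/√7.85) = 1 − Φ(0.5675). So
  P(M_{7.85} ≥ 1.59) = 2(1 − Φ(0.5675)) ≈ 0.5704.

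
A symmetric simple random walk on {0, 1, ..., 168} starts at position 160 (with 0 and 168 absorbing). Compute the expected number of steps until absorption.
E[τ | X_0 = 160] = 1280

Let v_k = E[τ | X_0 = k]. Boundary: v_0 = v_168 = 0. Recurrence: v_k = 1 + (v_{k-1} + v_{k+1})/2 for 1 ≤ k ≤ 167. The particular solution to v_k − (v_{k-1} + v_{k+1})/2 = 1 is v_k = −k^2. Adding homogeneous solution A + B k and matching boundaries gives v_k = k (168 − k). Substituting k = 160: v_160 = 160 · 8 = 1280.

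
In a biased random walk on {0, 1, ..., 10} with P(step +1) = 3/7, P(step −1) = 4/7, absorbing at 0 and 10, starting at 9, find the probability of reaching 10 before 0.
P(hit 10 before 0) = (1 − (4/3)^9) / (1 − (4/3)^10) = 727383/989527

Let u_k denote P(reach 10 before 0 | start at k). Boundary: u_0 = 0, u_10 = 1. Recurrence: u_k = 3/7·u_{k+1} + 4/7·u_{k-1} for 1 ≤ k ≤ 9. Try u_k = A + B·r^k with r = q/p = (4/7)/(3/7) = 4/3. Substitution satisfies the recurrence; boundary conditions give:
  u_k = (1 − r^k) / (1 − r^N) = (1 − (4/3)^9) / (1 − (4/3)^10) = 727383/989527.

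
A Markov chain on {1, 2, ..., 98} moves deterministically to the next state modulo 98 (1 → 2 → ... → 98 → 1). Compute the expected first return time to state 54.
E[T_54 | X_0 = 54] = 98

The chain cycles deterministically, so starting at state 54 it returns in exactly 98 steps. Equivalently, the stationary distribution is uniform π_j = 1/98 for every state j, so by Kac's formula E[T_54] = 1/π_54 = 98.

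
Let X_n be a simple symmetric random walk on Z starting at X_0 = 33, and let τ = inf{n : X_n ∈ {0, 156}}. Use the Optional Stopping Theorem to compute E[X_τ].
E[X_τ] = 33

X_n is a martingale and τ is a bounded-mean stopping time (indeed τ is finite a.s. with bounded expectation since the walk is in a bounded region). By the OST, E[X_τ] = E[X_0] = 33. Equivalently: E[X_τ] = 156 · P(hit 156 first) + 0 · P(hit 0 first) = 156 · (33/156) = 33.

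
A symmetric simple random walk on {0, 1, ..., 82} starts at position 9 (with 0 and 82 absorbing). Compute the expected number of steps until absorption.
E[τ | X_0 = 9] = 657

Let v_k = E[τ | X_0 = k]. Boundary: v_0 = v_82 = 0. Recurrence: v_k = 1 + (v_{k-1} + v_{k+1})/2 for 1 ≤ k ≤ 81. The particular solution to v_k − (v_{k-1} + v_{k+1})/2 = 1 is v_k = −k^2. Adding homogeneous solution A + B k and matching boundaries gives v_k = k (82 − k). Substituting k = 9: v_9 = 9 · 73 = 657.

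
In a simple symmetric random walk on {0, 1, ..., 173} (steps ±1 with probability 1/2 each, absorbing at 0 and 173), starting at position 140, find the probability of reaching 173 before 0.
P(hit 173 before 0) = 140/173

Let u_k = P(hit 173 before 0 | start at k). Then u_0 = 0, u_173 = 1, and u_k = u_{k-1}/2 + u_{k+1}/2 for 1 ≤ k ≤ 172. This harmonic recurrence is solved by u_k = k/173, giving u_140 = 140/173.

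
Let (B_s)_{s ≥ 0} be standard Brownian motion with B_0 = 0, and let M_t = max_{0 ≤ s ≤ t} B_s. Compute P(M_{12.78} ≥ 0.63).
P(M_{12.78} ≥ 0.63) = 2·P(B_{12.78} ≥ 0.63) = 2(1 − Φ(0.63/√12.78)) ≈ 0.8601

By the reflection principle for Brownian motion, P(M_t ≥ a) = 2 · P(B_t ≥ a) for a ≥ 0. Since B_t ~ N(0, t), P(B_t ≥ 0.63) = 1 − Φ(0.63/√t) = 1 − Φ(0.63/√12.78) = 1 − Φ(0.1762). So
  P(M_{12.78} ≥ 0.63) = 2(1 − Φ(0.1762)) ≈ 0.8601.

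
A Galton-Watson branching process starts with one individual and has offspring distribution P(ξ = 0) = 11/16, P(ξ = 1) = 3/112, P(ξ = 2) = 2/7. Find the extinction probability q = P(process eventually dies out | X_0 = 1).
q = 1

Mean offspring μ = 0·11/16 + 1·3/112 + 2·2/7 = 67/112 ≤ 1. For μ ≤ 1 with offspring not concentrated at 1, the Galton-Watson process goes extinct almost surely, so q = 1.
(Algebraic check: The pgf is f(s) = 11/16 + 3/112·s + 2/7·s². The extinction probability q is the smallest fixed point of f in [0, 1]. Setting s = f(s):
  2/7·s² + (3/112 − 1)·s + 11/16 = 0
  2/7·s² − (11/16 + 2/7)·s + 11/16 = 0
which factors as (s − 1)·(2/7·s − 11/16) = 0, giving roots s = 1 and s = (11/16)/(2/7) = 77/32. Since 77/32 ≥ 1, the smallest root in [0, 1] is s = 1.)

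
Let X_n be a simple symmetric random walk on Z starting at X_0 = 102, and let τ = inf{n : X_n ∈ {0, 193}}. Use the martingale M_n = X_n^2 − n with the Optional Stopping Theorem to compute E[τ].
E[τ] = 9282

M_n = X_n^2 − n is a martingale (since E[X_{n+1}^2 | F_n] = X_n^2 + 1). By OST (τ has finite mean in a bounded region), E[M_τ] = E[M_0] = X_0^2 − 0 = 102^2 = 10404. Also E[M_τ] = E[X_τ^2] − E[τ]. The walk exits at 0 or 193, with P(hit 193 first) = 102/193, so E[X_τ^2] = 193^2 · 102/193 + 0 = 19686. Thus E[τ] = E[X_τ^2] − E[M_τ] = 19686 − 10404 = 9282 = 102(193 − 102) = 9282.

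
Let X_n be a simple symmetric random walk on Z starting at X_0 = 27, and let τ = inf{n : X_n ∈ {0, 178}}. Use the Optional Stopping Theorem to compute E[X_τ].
E[X_τ] = 27

X_n is a martingale and τ is a bounded-mean stopping time (indeed τ is finite a.s. with bounded expectation since the walk is in a bounded region). By the OST, E[X_τ] = E[X_0] = 27. Equivalently: E[X_τ] = 178 · P(hit 178 first) + 0 · P(hit 0 first) = 178 · (27/178) = 27.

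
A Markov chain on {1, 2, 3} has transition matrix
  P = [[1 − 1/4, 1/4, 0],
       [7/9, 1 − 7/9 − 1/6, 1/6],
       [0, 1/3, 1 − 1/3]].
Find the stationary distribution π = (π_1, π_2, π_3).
π = (56/83, 18/83, 9/83)

This is a birth-death chain on three states, which satisfies detailed balance: π_1 · P_{12} = π_2 · P_{21} and π_2 · P_{23} = π_3 · P_{32}.
From π_1 · 1/4 = π_2 · 7/9: π_2/π_1 = (1/4)/(7/9) = 9/28.
From π_2 · 1/6 = π_3 · 1/3: π_3/π_2 = (1/6)/(1/3) = 1/2.
Take π_1 proportional to 1; then unnormalized π = (1, 9/28, 9/56). Normalize by dividing by the sum 83/56:
  π = (56/83, 18/83, 9/83).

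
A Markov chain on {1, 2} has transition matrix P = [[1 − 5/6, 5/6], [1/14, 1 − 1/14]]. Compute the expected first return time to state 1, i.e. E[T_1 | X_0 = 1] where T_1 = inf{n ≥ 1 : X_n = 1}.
E[T_1 | X_0 = 1] = 1/π_1 = 38/3

For an irreducible recurrent Markov chain with stationary distribution π, E[T_i | X_0 = i] = 1/π_i (Kac's formula). Here π_1 = (1/14)/(5/6 + 1/14) = (1/14)/(19/21) = 3/38, so E[T_1 | X_0 = 1] = 1/π_1 = (5/6 + 1/14)/(1/14) = (19/21)/(1/14) = 38/3.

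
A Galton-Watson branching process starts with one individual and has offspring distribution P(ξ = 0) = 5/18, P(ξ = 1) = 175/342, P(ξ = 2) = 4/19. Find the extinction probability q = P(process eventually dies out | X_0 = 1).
q = 1

Mean offspring μ = 0·5/18 + 1·175/342 + 2·4/19 = 319/342 ≤ 1. For μ ≤ 1 with offspring not concentrated at 1, the Galton-Watson process goes extinct almost surely, so q = 1.
(Algebraic check: The pgf is f(s) = 5/18 + 175/342·s + 4/19·s². The extinction probability q is the smallest fixed point of f in [0, 1]. Setting s = f(s):
  4/19·s² + (175/342 − 1)·s + 5/18 = 0
  4/19·s² − (5/18 + 4/19)·s + 5/18 = 0
which factors as (s − 1)·(4/19·s − 5/18) = 0, giving roots s = 1 and s = (5/18)/(4/19) = 95/72. Since 95/72 ≥ 1, the smallest root in [0, 1] is s = 1.)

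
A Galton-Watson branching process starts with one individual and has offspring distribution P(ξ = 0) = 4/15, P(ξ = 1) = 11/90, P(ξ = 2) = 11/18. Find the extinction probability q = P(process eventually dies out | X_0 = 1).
q = 24/55

The pgf is f(s) = 4/15 + 11/90·s + 11/18·s². The extinction probability q is the smallest fixed point of f in [0, 1]. Setting s = f(s):
  11/18·s² + (11/90 − 1)·s + 4/15 = 0
  11/18·s² − (4/15 + 11/18)·s + 4/15 = 0
which factors as (s − 1)·(11/18·s − 4/15) = 0, giving roots s = 1 and s = (4/15)/(11/18) = 24/55.
Mean offspring μ = 11/90 + 2·11/18 = 121/90 > 1 (supercritical), so q < 1. The extinction probability is the smaller root: q = (4/15)/(11/18) = 24/55.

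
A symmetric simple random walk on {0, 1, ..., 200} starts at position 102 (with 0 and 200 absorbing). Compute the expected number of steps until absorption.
E[τ | X_0 = 102] = 9996

Let v_k = E[τ | X_0 = k]. Boundary: v_0 = v_200 = 0. Recurrence: v_k = 1 + (v_{k-1} + v_{k+1})/2 for 1 ≤ k ≤ 199. The particular solution to v_k − (v_{k-1} + v_{k+1})/2 = 1 is v_k = −k^2. Adding homogeneous solution A + B k and matching boundaries gives v_k = k (200 − k). Substituting k = 102: v_102 = 102 · 98 = 9996.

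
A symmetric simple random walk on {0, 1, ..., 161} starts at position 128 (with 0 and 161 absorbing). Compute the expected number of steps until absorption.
E[τ | X_0 = 128] = 4224

Let v_k = E[τ | X_0 = k]. Boundary: v_0 = v_161 = 0. Recurrence: v_k = 1 + (v_{k-1} + v_{k+1})/2 for 1 ≤ k ≤ 160. The particular solution to v_k − (v_{k-1} + v_{k+1})/2 = 1 is v_k = −k^2. Adding homogeneous solution A + B k and matching boundaries gives v_k = k (161 − k). Substituting k = 128: v_128 = 128 · 33 = 4224.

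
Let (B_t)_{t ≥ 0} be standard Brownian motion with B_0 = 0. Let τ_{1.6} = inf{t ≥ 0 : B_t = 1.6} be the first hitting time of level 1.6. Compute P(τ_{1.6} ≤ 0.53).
P(τ_{1.6} ≤ 0.53) = 2(1 − Φ(1.6/√0.53)) = 2(1 − Φ(2.1978)) ≈ 0.0280

By the reflection principle for standard BM, P(τ_b ≤ t) = 2 · P(B_t ≥ b). Since B_t ~ N(0, t), P(B_t ≥ 1.6) = 1 − Φ(1.6/√t) = 1 − Φ(1.6/√0.53) = 1 − Φ(2.1978) ≈ 0.01398. Doubling: P(τ_{1.6} ≤ 0.53) ≈ 2 · 0.01398 = 0.02796 ≈ 0.0280.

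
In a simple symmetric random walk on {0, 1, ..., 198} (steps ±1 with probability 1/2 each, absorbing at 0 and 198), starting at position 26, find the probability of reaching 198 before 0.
P(hit 198 before 0) = 26/198 = 13/99

Let u_k = P(hit 198 before 0 | start at k). Then u_0 = 0, u_198 = 1, and u_k = u_{k-1}/2 + u_{k+1}/2 for 1 ≤ k ≤ 197. This harmonic recurrence is solved by u_k = k/198, giving u_26 = 26/198 = 13/99.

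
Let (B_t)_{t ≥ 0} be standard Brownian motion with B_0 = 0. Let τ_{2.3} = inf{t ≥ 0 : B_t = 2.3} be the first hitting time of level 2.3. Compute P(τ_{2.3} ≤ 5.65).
P(τ_{2.3} ≤ 5.65) = 2(1 − Φ(2.3/√5.65)) = 2(1 − Φ(0.9676)) ≈ 0.3332

By the reflection principle for standard BM, P(τ_b ≤ t) = 2 · P(B_t ≥ b). Since B_t ~ N(0, t), P(B_t ≥ 2.3) = 1 − Φ(2.3/√t) = 1 − Φ(2.3/√5.65) = 1 − Φ(0.9676) ≈ 0.16662. Doubling: P(τ_{2.3} ≤ 5.65) ≈ 2 · 0.16662 = 0.33324 ≈ 0.3332.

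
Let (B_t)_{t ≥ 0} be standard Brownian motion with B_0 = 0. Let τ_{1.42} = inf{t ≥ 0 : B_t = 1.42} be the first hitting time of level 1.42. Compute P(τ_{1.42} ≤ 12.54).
P(τ_{1.42} ≤ 12.54) = 2(1 − Φ(1.42/√12.54)) = 2(1 − Φ(0.4010)) ≈ 0.6884

By the reflection principle for standard BM, P(τ_b ≤ t) = 2 · P(B_t ≥ b). Since B_t ~ N(0, t), P(B_t ≥ 1.42) = 1 − Φ(1.42/√t) = 1 − Φ(1.42/√12.54) = 1 − Φ(0.4010) ≈ 0.34421. Doubling: P(τ_{1.42} ≤ 12.54) ≈ 2 · 0.34421 = 0.68842 ≈ 0.6884.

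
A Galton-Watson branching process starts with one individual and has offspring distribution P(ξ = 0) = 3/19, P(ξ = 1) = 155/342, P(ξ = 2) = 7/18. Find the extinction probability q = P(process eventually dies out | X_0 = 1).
q = 54/133

The pgf is f(s) = 3/19 + 155/342·s + 7/18·s². The extinction probability q is the smallest fixed point of f in [0, 1]. Setting s = f(s):
  7/18·s² + (155/342 − 1)·s + 3/19 = 0
  7/18·s² − (3/19 + 7/18)·s + 3/19 = 0
which factors as (s − 1)·(7/18·s − 3/19) = 0, giving roots s = 1 and s = (3/19)/(7/18) = 54/133.
Mean offspring μ = 155/342 + 2·7/18 = 421/342 > 1 (supercritical), so q < 1. The extinction probability is the smaller root: q = (3/19)/(7/18) = 54/133.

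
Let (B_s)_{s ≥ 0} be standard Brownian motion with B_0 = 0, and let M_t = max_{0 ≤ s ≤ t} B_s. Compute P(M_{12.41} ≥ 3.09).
P(M_{12.41} ≥ 3.09) = 2·P(B_{12.41} ≥ 3.09) = 2(1 − Φ(3.09/√12.41)) ≈ 0.3804

By the reflection principle for Brownian motion, P(M_t ≥ a) = 2 · P(B_t ≥ a) for a ≥ 0. Since B_t ~ N(0, t), P(B_t ≥ 3.09) = 1 − Φ(3.09/√t) = 1 − Φ(3.09/√12.41) = 1 − Φ(0.8771). So
  P(M_{12.41} ≥ 3.09) = 2(1 − Φ(0.8771)) ≈ 0.3804.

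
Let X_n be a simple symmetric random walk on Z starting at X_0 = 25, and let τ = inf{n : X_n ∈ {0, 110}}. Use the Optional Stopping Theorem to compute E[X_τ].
E[X_τ] = 25

X_n is a martingale and τ is a bounded-mean stopping time (indeed τ is finite a.s. with bounded expectation since the walk is in a bounded region). By the OST, E[X_τ] = E[X_0] = 25. Equivalently: E[X_τ] = 110 · P(hit 110 first) + 0 · P(hit 0 first) = 110 · (25/110) = 25.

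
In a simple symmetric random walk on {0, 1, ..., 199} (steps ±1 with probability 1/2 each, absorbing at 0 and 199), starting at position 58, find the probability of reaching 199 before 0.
P(hit 199 before 0) = 58/199

Let u_k = P(hit 199 before 0 | start at k). Then u_0 = 0, u_199 = 1, and u_k = u_{k-1}/2 + u_{k+1}/2 for 1 ≤ k ≤ 198. This harmonic recurrence is solved by u_k = k/199, giving u_58 = 58/199.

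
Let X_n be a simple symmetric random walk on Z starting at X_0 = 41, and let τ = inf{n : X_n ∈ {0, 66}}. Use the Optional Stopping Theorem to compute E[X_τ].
E[X_τ] = 41

X_n is a martingale and τ is a bounded-mean stopping time (indeed τ is finite a.s. with bounded expectation since the walk is in a bounded region). By the OST, E[X_τ] = E[X_0] = 41. Equivalently: E[X_τ] = 66 · P(hit 66 first) + 0 · P(hit 0 first) = 66 · (41/66) = 41.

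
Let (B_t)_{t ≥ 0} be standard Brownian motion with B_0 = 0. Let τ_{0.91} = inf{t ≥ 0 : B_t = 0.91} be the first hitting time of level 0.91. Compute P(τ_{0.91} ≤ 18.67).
P(τ_{0.91} ≤ 18.67) = 2(1 − Φ(0.91/√18.67)) = 2(1 − Φ(0.2106)) ≈ 0.8332

By the reflection principle for standard BM, P(τ_b ≤ t) = 2 · P(B_t ≥ b). Since B_t ~ N(0, t), P(B_t ≥ 0.91) = 1 − Φ(0.91/√t) = 1 − Φ(0.91/√18.67) = 1 − Φ(0.2106) ≈ 0.41660. Doubling: P(τ_{0.91} ≤ 18.67) ≈ 2 · 0.41660 = 0.83320 ≈ 0.8332.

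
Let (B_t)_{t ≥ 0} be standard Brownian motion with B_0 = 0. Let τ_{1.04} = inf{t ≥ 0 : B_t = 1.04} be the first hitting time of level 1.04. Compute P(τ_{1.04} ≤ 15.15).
P(τ_{1.04} ≤ 15.15) = 2(1 − Φ(1.04/√15.15)) = 2(1 − Φ(0.2672)) ≈ 0.7893

By the reflection principle for standard BM, P(τ_b ≤ t) = 2 · P(B_t ≥ b). Since B_t ~ N(0, t), P(B_t ≥ 1.04) = 1 − Φ(1.04/√t) = 1 − Φ(1.04/√15.15) = 1 − Φ(0.2672) ≈ 0.39466. Doubling: P(τ_{1.04} ≤ 15.15) ≈ 2 · 0.39466 = 0.78932 ≈ 0.7893.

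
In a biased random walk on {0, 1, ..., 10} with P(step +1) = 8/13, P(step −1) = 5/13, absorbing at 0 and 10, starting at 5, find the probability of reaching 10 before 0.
P(hit 10 before 0) = (1 − (5/8)^5) / (1 − (5/8)^10) = 32768/35893

Let u_k denote P(reach 10 before 0 | start at k). Boundary: u_0 = 0, u_10 = 1. Recurrence: u_k = 8/13·u_{k+1} + 5/13·u_{k-1} for 1 ≤ k ≤ 9. Try u_k = A + B·r^k with r = q/p = (5/13)/(8/13) = 5/8. Substitution satisfies the recurrence; boundary conditions give:
  u_k = (1 − r^k) / (1 − r^N) = (1 − (5/8)^5) / (1 − (5/8)^10) = 32768/35893.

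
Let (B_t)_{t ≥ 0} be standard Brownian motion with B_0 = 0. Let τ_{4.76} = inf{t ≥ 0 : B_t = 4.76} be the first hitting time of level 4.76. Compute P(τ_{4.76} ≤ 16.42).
P(τ_{4.76} ≤ 16.42) = 2(1 − Φ(4.76/√16.42)) = 2(1 − Φ(1.1747)) ≈ 0.2401

By the reflection principle for standard BM, P(τ_b ≤ t) = 2 · P(B_t ≥ b). Since B_t ~ N(0, t), P(B_t ≥ 4.76) = 1 − Φ(4.76/√t) = 1 − Φ(4.76/√16.42) = 1 − Φ(1.1747) ≈ 0.12006. Doubling: P(τ_{4.76} ≤ 16.42) ≈ 2 · 0.12006 = 0.24012 ≈ 0.2401.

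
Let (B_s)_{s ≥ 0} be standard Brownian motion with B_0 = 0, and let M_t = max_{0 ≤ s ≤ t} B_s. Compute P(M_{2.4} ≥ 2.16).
P(M_{2.4} ≥ 2.16) = 2·P(B_{2.4} ≥ 2.16) = 2(1 − Φ(2.16/√2.4)) ≈ 0.1632

By the reflection principle for Brownian motion, P(M_t ≥ a) = 2 · P(B_t ≥ a) for a ≥ 0. Since B_t ~ N(0, t), P(B_t ≥ 2.16) = 1 − Φ(2.16/√t) = 1 − Φ(2.16/√2.4) = 1 − Φ(1.3943). So
  P(M_{2.4} ≥ 2.16) = 2(1 − Φ(1.3943)) ≈ 0.1632.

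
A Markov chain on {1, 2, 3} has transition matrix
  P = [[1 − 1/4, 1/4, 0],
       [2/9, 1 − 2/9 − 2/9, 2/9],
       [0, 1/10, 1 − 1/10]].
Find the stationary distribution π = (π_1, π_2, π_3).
π = (8/37, 9/37, 20/37)

This is a birth-death chain on three states, which satisfies detailed balance: π_1 · P_{12} = π_2 · P_{21} and π_2 · P_{23} = π_3 · P_{32}.
From π_1 · 1/4 = π_2 · 2/9: π_2/π_1 = (1/4)/(2/9) = 9/8.
From π_2 · 2/9 = π_3 · 1/10: π_3/π_2 = (2/9)/(1/10) = 20/9.
Take π_1 proportional to 1; then unnormalized π = (1, 9/8, 5/2). Normalize by dividing by the sum 37/8:
  π = (8/37, 9/37, 20/37).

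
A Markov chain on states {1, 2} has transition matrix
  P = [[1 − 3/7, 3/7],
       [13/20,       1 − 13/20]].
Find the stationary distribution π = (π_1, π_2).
π_1 = 91/151, π_2 = 60/151

Solve πP = π with π_1 + π_2 = 1. From πP = π: π_1 · (1 − 3/7) + π_2 · 13/20 = π_1 ⇒ π_2 · 13/20 = π_1 · 3/7 ⇒ π_2/π_1 = (3/7)/(13/20) = 60/91. Together with π_1 + π_2 = 1:
  π_1 = (13/20)/(3/7 + 13/20) = (13/20)/(151/140) = 91/151,
  π_2 = (3/7)/(3/7 + 13/20) = (3/7)/(151/140) = 60/151.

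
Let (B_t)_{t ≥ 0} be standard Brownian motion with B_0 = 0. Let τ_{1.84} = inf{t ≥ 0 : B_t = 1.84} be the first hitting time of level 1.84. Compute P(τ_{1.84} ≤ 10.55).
P(τ_{1.84} ≤ 10.55) = 2(1 − Φ(1.84/√10.55)) = 2(1 − Φ(0.5665)) ≈ 0.5711

By the reflection principle for standard BM, P(τ_b ≤ t) = 2 · P(B_t ≥ b). Since B_t ~ N(0, t), P(B_t ≥ 1.84) = 1 − Φ(1.84/√t) = 1 − Φ(1.84/√10.55) = 1 − Φ(0.5665) ≈ 0.28553. Doubling: P(τ_{1.84} ≤ 10.55) ≈ 2 · 0.28553 = 0.57106 ≈ 0.5711.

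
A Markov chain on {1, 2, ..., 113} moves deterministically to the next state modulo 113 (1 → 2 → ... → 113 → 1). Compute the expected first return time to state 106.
E[T_106 | X_0 = 106] = 113

The chain cycles deterministically, so starting at state 106 it returns in exactly 113 steps. Equivalently, the stationary distribution is uniform π_j = 1/113 for every state j, so by Kac's formula E[T_106] = 1/π_106 = 113.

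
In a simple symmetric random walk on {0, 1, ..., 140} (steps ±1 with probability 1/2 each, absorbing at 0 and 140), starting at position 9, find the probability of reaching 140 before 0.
P(hit 140 before 0) = 9/140

Let u_k = P(hit 140 before 0 | start at k). Then u_0 = 0, u_140 = 1, and u_k = u_{k-1}/2 + u_{k+1}/2 for 1 ≤ k ≤ 139. This harmonic recurrence is solved by u_k = k/140, giving u_9 = 9/140.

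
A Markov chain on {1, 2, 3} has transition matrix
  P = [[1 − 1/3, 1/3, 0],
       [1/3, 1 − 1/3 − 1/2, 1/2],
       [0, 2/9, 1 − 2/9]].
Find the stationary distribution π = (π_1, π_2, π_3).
π = (4/17, 4/17, 9/17)

This is a birth-death chain on three states, which satisfies detailed balance: π_1 · P_{12} = π_2 · P_{21} and π_2 · P_{23} = π_3 · P_{32}.
From π_1 · 1/3 = π_2 · 1/3: π_2/π_1 = (1/3)/(1/3) = 1.
From π_2 · 1/2 = π_3 · 2/9: π_3/π_2 = (1/2)/(2/9) = 9/4.
Take π_1 proportional to 1; then unnormalized π = (1, 1, 9/4). Normalize by dividing by the sum 17/4:
  π = (4/17, 4/17, 9/17).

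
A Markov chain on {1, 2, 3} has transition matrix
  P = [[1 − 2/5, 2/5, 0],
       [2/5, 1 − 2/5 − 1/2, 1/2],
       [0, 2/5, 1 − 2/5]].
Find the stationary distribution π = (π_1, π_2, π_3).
π = (4/13, 4/13, 5/13)

This is a birth-death chain on three states, which satisfies detailed balance: π_1 · P_{12} = π_2 · P_{21} and π_2 · P_{23} = π_3 · P_{32}.
From π_1 · 2/5 = π_2 · 2/5: π_2/π_1 = (2/5)/(2/5) = 1.
From π_2 · 1/2 = π_3 · 2/5: π_3/π_2 = (1/2)/(2/5) = 5/4.
Take π_1 proportional to 1; then unnormalized π = (1, 1, 5/4). Normalize by dividing by the sum 13/4:
  π = (4/13, 4/13, 5/13).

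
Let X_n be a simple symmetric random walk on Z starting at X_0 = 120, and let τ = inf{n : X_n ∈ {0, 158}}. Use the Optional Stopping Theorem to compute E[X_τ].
E[X_τ] = 120

X_n is a martingale and τ is a bounded-mean stopping time (indeed τ is finite a.s. with bounded expectation since the walk is in a bounded region). By the OST, E[X_τ] = E[X_0] = 120. Equivalently: E[X_τ] = 158 · P(hit 158 first) + 0 · P(hit 0 first) = 158 · (120/158) = 120.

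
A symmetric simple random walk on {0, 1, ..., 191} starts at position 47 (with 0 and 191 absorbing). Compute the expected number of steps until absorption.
E[τ | X_0 = 47] = 6768

Let v_k = E[τ | X_0 = k]. Boundary: v_0 = v_191 = 0. Recurrence: v_k = 1 + (v_{k-1} + v_{k+1})/2 for 1 ≤ k ≤ 190. The particular solution to v_k − (v_{k-1} + v_{k+1})/2 = 1 is v_k = −k^2. Adding homogeneous solution A + B k and matching boundaries gives v_k = k (191 − k). Substituting k = 47: v_47 = 47 · 144 = 6768.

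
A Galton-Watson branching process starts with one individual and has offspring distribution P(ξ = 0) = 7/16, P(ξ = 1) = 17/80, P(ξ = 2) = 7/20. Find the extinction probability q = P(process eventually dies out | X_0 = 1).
q = 1

Mean offspring μ = 0·7/16 + 1·17/80 + 2·7/20 = 73/80 ≤ 1. For μ ≤ 1 with offspring not concentrated at 1, the Galton-Watson process goes extinct almost surely, so q = 1.
(Algebraic check: The pgf is f(s) = 7/16 + 17/80·s + 7/20·s². The extinction probability q is the smallest fixed point of f in [0, 1]. Setting s = f(s):
  7/20·s² + (17/80 − 1)·s + 7/16 = 0
  7/20·s² − (7/16 + 7/20)·s + 7/16 = 0
which factors as (s − 1)·(7/20·s − 7/16) = 0, giving roots s = 1 and s = (7/16)/(7/20) = 5/4. Since 5/4 ≥ 1, the smallest root in [0, 1] is s = 1.)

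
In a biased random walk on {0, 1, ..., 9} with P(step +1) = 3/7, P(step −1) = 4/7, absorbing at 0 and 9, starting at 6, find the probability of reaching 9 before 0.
P(hit 9 before 0) = (1 − (4/3)^6) / (1 − (4/3)^9) = 2457/6553

Let u_k denote P(reach 9 before 0 | start at k). Boundary: u_0 = 0, u_9 = 1. Recurrence: u_k = 3/7·u_{k+1} + 4/7·u_{k-1} for 1 ≤ k ≤ 8. Try u_k = A + B·r^k with r = q/p = (4/7)/(3/7) = 4/3. Substitution satisfies the recurrence; boundary conditions give:
  u_k = (1 − r^k) / (1 − r^N) = (1 − (4/3)^6) / (1 − (4/3)^9) = 2457/6553.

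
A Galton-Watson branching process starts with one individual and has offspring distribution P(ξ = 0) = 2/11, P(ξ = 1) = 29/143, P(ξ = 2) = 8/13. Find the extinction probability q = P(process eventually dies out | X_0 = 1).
q = 13/44

The pgf is f(s) = 2/11 + 29/143·s + 8/13·s². The extinction probability q is the smallest fixed point of f in [0, 1]. Setting s = f(s):
  8/13·s² + (29/143 − 1)·s + 2/11 = 0
  8/13·s² − (2/11 + 8/13)·s + 2/11 = 0
which factors as (s − 1)·(8/13·s − 2/11) = 0, giving roots s = 1 and s = (2/11)/(8/13) = 13/44.
Mean offspring μ = 29/143 + 2·8/13 = 205/143 > 1 (supercritical), so q < 1. The extinction probability is the smaller root: q = (2/11)/(8/13) = 13/44.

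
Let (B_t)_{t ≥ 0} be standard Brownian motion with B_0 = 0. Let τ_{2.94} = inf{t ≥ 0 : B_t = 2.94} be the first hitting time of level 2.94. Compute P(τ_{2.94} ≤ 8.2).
P(τ_{2.94} ≤ 8.2) = 2(1 − Φ(2.94/√8.2)) = 2(1 − Φ(1.0267)) ≈ 0.3046

By the reflection principle for standard BM, P(τ_b ≤ t) = 2 · P(B_t ≥ b). Since B_t ~ N(0, t), P(B_t ≥ 2.94) = 1 − Φ(2.94/√t) = 1 − Φ(2.94/√8.2) = 1 − Φ(1.0267) ≈ 0.15228. Doubling: P(τ_{2.94} ≤ 8.2) ≈ 2 · 0.15228 = 0.30456 ≈ 0.3046.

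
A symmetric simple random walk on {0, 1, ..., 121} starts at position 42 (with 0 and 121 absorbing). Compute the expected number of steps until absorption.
E[τ | X_0 = 42] = 3318

Let v_k = E[τ | X_0 = k]. Boundary: v_0 = v_121 = 0. Recurrence: v_k = 1 + (v_{k-1} + v_{k+1})/2 for 1 ≤ k ≤ 120. The particular solution to v_k − (v_{k-1} + v_{k+1})/2 = 1 is v_k = −k^2. Adding homogeneous solution A + B k and matching boundaries gives v_k = k (121 − k). Substituting k = 42: v_42 = 42 · 79 = 3318.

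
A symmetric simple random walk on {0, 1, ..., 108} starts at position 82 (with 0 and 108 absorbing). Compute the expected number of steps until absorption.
E[τ | X_0 = 82] = 2132

Let v_k = E[τ | X_0 = k]. Boundary: v_0 = v_108 = 0. Recurrence: v_k = 1 + (v_{k-1} + v_{k+1})/2 for 1 ≤ k ≤ 107. The particular solution to v_k − (v_{k-1} + v_{k+1})/2 = 1 is v_k = −k^2. Adding homogeneous solution A + B k and matching boundaries gives v_k = k (108 − k). Substituting k = 82: v_82 = 82 · 26 = 2132.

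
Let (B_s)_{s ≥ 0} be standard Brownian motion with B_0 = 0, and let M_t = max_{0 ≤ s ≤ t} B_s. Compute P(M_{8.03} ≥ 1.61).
P(M_{8.03} ≥ 1.61) = 2·P(B_{8.03} ≥ 1.61) = 2(1 − Φ(1.61/√8.03)) ≈ 0.5699

By the reflection principle for Brownian motion, P(M_t ≥ a) = 2 · P(B_t ≥ a) for a ≥ 0. Since B_t ~ N(0, t), P(B_t ≥ 1.61) = 1 − Φ(1.61/√t) = 1 − Φ(1.61/√8.03) = 1 − Φ(0.5682). So
  P(M_{8.03} ≥ 1.61) = 2(1 − Φ(0.5682)) ≈ 0.5699.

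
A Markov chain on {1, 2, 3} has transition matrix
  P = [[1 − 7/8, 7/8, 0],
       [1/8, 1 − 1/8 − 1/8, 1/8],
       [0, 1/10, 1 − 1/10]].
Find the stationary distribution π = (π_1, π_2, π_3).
π = (4/67, 28/67, 35/67)

This is a birth-death chain on three states, which satisfies detailed balance: π_1 · P_{12} = π_2 · P_{21} and π_2 · P_{23} = π_3 · P_{32}.
From π_1 · 7/8 = π_2 · 1/8: π_2/π_1 = (7/8)/(1/8) = 7.
From π_2 · 1/8 = π_3 · 1/10: π_3/π_2 = (1/8)/(1/10) = 5/4.
Take π_1 proportional to 1; then unnormalized π = (1, 7, 35/4). Normalize by dividing by the sum 67/4:
  π = (4/67, 28/67, 35/67).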